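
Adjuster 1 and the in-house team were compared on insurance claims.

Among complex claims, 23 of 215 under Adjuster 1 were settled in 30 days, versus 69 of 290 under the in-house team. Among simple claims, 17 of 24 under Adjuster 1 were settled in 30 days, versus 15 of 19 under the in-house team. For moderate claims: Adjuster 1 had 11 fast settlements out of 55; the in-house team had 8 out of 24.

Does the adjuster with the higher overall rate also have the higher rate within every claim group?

Yes

Complex: Adjuster 1 23/215 = 10.7%, the in-house team 69/290 = 23.8% → the in-house team
Simple: Adjuster 1 17/24 = 70.8%, the in-house team 15/19 = 78.9% → the in-house team
Moderate: Adjuster 1 11/55 = 20.0%, the in-house team 8/24 = 33.3% → the in-house team
Overall: Adjuster 1 51/294 = 17.3%, the in-house team 92/333 = 27.6% → the in-house team
The in-house team wins overall and in every claim group — no reversal.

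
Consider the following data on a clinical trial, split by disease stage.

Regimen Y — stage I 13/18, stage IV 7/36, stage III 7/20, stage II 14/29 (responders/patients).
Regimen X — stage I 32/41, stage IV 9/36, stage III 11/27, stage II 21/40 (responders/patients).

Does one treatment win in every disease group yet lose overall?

Stage I: Regimen Y 13/18 = 72.2%, Regimen X 32/41 = 78.0% → Regimen X
Stage IV: Regimen Y 7/36 = 19.4%, Regimen X 9/36 = 25.0% → Regimen X
Stage III: Regimen Y 7/20 = 35.0%, Regimen X 11/27 = 40.7% → Regimen X
Stage II: Regimen Y 14/29 = 48.3%, Regimen X 21/40 = 52.5% → Regimen X
Overall: Regimen Y 41/103 = 39.8%, Regimen X 73/144 = 50.7% → Regimen X
Regimen X wins overall and in every disease group — no reversal.

No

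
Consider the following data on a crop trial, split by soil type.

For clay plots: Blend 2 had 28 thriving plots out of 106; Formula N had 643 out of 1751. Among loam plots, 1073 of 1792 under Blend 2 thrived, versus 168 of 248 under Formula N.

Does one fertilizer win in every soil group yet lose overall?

Yes

Clay: Blend 2 28/106 = 26.4%, Formula N 643/1751 = 36.7% → Formula N
Loam: Blend 2 1073/1792 = 59.9%, Formula N 168/248 = 67.7% → Formula N
Overall: Blend 2 1101/1898 = 58.0%, Formula N 811/1999 = 40.6% → Blend 2
Formula N wins each soil group but Blend 2 wins overall — the comparison reverses. Formula N's plots skew toward clay, which has a lower base rate.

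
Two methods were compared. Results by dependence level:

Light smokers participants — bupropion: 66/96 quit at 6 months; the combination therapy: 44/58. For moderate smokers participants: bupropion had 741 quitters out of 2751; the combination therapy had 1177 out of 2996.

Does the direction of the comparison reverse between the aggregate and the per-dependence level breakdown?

Light smokers: bupropion 66/96 = 68.8%, the combination therapy 44/58 = 75.9% → the combination therapy
Moderate smokers: bupropion 741/2751 = 26.9%, the combination therapy 1177/2996 = 39.3% → the combination therapy
Overall: bupropion 807/2847 = 28.3%, the combination therapy 1221/3054 = 40.0% → the combination therapy
The combination therapy wins overall and in every dependence group — no reversal.

No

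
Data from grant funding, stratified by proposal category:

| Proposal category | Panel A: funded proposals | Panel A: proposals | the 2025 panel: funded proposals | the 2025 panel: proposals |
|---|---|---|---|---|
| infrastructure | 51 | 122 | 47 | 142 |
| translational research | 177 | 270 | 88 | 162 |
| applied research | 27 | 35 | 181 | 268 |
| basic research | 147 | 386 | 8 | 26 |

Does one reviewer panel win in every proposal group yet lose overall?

Yes

Infrastructure: Panel A 51/122 = 41.8%, the 2025 panel 47/142 = 33.1% → Panel A
Translational research: Panel A 177/270 = 65.6%, the 2025 panel 88/162 = 54.3% → Panel A
Applied research: Panel A 27/35 = 77.1%, the 2025 panel 181/268 = 67.5% → Panel A
Basic research: Panel A 147/386 = 38.1%, the 2025 panel 8/26 = 30.8% → Panel A
Overall: Panel A 402/813 = 49.4%, the 2025 panel 324/598 = 54.2% → the 2025 panel
Panel A wins each proposal group but the 2025 panel wins overall — the comparison reverses. Panel A's proposals skew toward basic research, which has a lower base rate.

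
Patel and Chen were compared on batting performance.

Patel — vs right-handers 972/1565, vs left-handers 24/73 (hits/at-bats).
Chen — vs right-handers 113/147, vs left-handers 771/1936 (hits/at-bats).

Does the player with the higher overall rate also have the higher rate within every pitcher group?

No

Vs right-handers: Patel 972/1565 = 62.1%, Chen 113/147 = 76.9% → Chen
Vs left-handers: Patel 24/73 = 32.9%, Chen 771/1936 = 39.8% → Chen
Overall: Patel 996/1638 = 60.8%, Chen 884/2083 = 42.4% → Patel
Chen wins each pitcher group but Patel wins overall — the comparison reverses. Chen's at-bats skew toward vs left-handers, which has a lower base rate.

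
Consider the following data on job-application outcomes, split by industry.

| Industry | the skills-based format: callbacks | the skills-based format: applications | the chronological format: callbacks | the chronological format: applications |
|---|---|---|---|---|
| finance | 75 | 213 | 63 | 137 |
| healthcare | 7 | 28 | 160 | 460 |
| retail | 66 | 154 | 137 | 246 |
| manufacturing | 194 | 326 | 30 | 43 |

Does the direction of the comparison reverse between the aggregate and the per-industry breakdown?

Yes

Finance: the skills-based format 75/213 = 35.2%, the chronological format 63/137 = 46.0% → the chronological format
Healthcare: the skills-based format 7/28 = 25.0%, the chronological format 160/460 = 34.8% → the chronological format
Retail: the skills-based format 66/154 = 42.9%, the chronological format 137/246 = 55.7% → the chronological format
Manufacturing: the skills-based format 194/326 = 59.5%, the chronological format 30/43 = 69.8% → the chronological format
Overall: the skills-based format 342/721 = 47.4%, the chronological format 390/886 = 44.0% → the skills-based format
The chronological format wins each industry group but the skills-based format wins overall — the comparison reverses. The chronological format's applications skew toward healthcare, which has a lower base rate.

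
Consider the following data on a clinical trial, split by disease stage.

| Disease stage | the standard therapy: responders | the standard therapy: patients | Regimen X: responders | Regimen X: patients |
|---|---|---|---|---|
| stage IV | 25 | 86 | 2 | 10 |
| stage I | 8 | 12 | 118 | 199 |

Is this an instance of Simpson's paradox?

Stage IV: the standard therapy 25/86 = 29.1%, Regimen X 2/10 = 20.0% → the standard therapy
Stage I: the standard therapy 8/12 = 66.7%, Regimen X 118/199 = 59.3% → the standard therapy
Overall: the standard therapy 33/98 = 33.7%, Regimen X 120/209 = 57.4% → Regimen X
The standard therapy wins each disease group but Regimen X wins overall — the comparison reverses. The standard therapy's patients skew toward stage IV, which has a lower base rate.

Yes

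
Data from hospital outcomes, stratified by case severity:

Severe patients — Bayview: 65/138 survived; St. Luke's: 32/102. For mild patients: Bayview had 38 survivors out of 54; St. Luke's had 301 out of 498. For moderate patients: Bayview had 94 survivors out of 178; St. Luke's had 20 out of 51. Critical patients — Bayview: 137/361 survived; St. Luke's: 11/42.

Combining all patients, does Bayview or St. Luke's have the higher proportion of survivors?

St. Luke's

Severe: Bayview 65/138 = 47.1%, St. Luke's 32/102 = 31.4% → Bayview
Mild: Bayview 38/54 = 70.4%, St. Luke's 301/498 = 60.4% → Bayview
Moderate: Bayview 94/178 = 52.8%, St. Luke's 20/51 = 39.2% → Bayview
Critical: Bayview 137/361 = 38.0%, St. Luke's 11/42 = 26.2% → Bayview
Overall: Bayview 334/731 = 45.7%, St. Luke's 364/693 = 52.5% → St. Luke's
(Bayview wins every case group but St. Luke's wins overall — Bayview's patients skew toward the low-rate critical group.)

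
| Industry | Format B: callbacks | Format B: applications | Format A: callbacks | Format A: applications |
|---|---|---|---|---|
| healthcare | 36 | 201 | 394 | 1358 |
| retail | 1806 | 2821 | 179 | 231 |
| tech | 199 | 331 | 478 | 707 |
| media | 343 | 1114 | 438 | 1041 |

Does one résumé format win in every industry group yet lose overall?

Yes

Healthcare: Format B 36/201 = 17.9%, Format A 394/1358 = 29.0% → Format A
Retail: Format B 1806/2821 = 64.0%, Format A 179/231 = 77.5% → Format A
Tech: Format B 199/331 = 60.1%, Format A 478/707 = 67.6% → Format A
Media: Format B 343/1114 = 30.8%, Format A 438/1041 = 42.1% → Format A
Overall: Format B 2384/4467 = 53.4%, Format A 1489/3337 = 44.6% → Format B
Format A wins each industry group but Format B wins overall — the comparison reverses. Format A's applications skew toward healthcare, which has a lower base rate.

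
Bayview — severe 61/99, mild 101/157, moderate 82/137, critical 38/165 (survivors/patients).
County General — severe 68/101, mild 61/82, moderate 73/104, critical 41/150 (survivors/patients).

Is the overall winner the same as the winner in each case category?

Yes

Severe: Bayview 61/99 = 61.6%, County General 68/101 = 67.3% → County General
Mild: Bayview 101/157 = 64.3%, County General 61/82 = 74.4% → County General
Moderate: Bayview 82/137 = 59.9%, County General 73/104 = 70.2% → County General
Critical: Bayview 38/165 = 23.0%, County General 41/150 = 27.3% → County General
Overall: Bayview 282/558 = 50.5%, County General 243/437 = 55.6% → County General
County General wins overall and in every case group — no reversal.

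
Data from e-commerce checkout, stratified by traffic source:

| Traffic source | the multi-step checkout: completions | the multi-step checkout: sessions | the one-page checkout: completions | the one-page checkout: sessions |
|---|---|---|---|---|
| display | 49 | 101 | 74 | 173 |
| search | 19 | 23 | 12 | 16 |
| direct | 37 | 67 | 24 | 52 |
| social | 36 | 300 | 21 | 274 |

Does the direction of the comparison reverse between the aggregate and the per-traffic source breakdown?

No

Display: the multi-step checkout 49/101 = 48.5%, the one-page checkout 74/173 = 42.8% → the multi-step checkout
Search: the multi-step checkout 19/23 = 82.6%, the one-page checkout 12/16 = 75.0% → the multi-step checkout
Direct: the multi-step checkout 37/67 = 55.2%, the one-page checkout 24/52 = 46.2% → the multi-step checkout
Social: the multi-step checkout 36/300 = 12.0%, the one-page checkout 21/274 = 7.7% → the multi-step checkout
Overall: the multi-step checkout 141/491 = 28.7%, the one-page checkout 131/515 = 25.4% → the multi-step checkout
The multi-step checkout wins overall and in every traffic group — no reversal.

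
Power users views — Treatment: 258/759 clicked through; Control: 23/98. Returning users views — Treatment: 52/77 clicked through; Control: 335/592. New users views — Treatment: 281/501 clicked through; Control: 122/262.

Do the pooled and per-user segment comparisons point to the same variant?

No

Power users: Treatment 258/759 = 34.0%, Control 23/98 = 23.5% → Treatment
Returning users: Treatment 52/77 = 67.5%, Control 335/592 = 56.6% → Treatment
New users: Treatment 281/501 = 56.1%, Control 122/262 = 46.6% → Treatment
Overall: Treatment 591/1337 = 44.2%, Control 480/952 = 50.4% → Control
Treatment wins each user group but Control wins overall — the comparison reverses. Treatment's views skew toward power users, which has a lower base rate.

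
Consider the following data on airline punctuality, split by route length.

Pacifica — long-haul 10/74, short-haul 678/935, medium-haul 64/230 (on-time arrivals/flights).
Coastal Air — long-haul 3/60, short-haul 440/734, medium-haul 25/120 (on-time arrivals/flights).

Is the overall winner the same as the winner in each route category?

Yes

Long-haul: Pacifica 10/74 = 13.5%, Coastal Air 3/60 = 5.0% → Pacifica
Short-haul: Pacifica 678/935 = 72.5%, Coastal Air 440/734 = 59.9% → Pacifica
Medium-haul: Pacifica 64/230 = 27.8%, Coastal Air 25/120 = 20.8% → Pacifica
Overall: Pacifica 752/1239 = 60.7%, Coastal Air 468/914 = 51.2% → Pacifica
Pacifica wins overall and in every route group — no reversal.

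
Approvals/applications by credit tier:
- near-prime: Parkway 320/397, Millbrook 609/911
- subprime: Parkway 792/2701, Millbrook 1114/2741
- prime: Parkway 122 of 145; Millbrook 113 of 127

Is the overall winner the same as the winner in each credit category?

Near-prime: Parkway 320/397 = 80.6%, Millbrook 609/911 = 66.8% → Parkway
Subprime: Parkway 792/2701 = 29.3%, Millbrook 1114/2741 = 40.6% → Millbrook
Prime: Parkway 122/145 = 84.1%, Millbrook 113/127 = 89.0% → Millbrook
Overall: Parkway 1234/3243 = 38.1%, Millbrook 1836/3779 = 48.6% → Millbrook
Neither sweeps: Parkway wins 1 of 3 groups, Millbrook wins 2. Millbrook wins overall but not every group — no Simpson reversal.

No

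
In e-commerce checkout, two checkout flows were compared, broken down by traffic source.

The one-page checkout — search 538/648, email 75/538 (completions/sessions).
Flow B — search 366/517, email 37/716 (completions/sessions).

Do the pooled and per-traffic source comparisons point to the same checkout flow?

Yes

Search: the one-page checkout 538/648 = 83.0%, Flow B 366/517 = 70.8% → the one-page checkout
Email: the one-page checkout 75/538 = 13.9%, Flow B 37/716 = 5.2% → the one-page checkout
Overall: the one-page checkout 613/1186 = 51.7%, Flow B 403/1233 = 32.7% → the one-page checkout
The one-page checkout wins overall and in every traffic group — no reversal.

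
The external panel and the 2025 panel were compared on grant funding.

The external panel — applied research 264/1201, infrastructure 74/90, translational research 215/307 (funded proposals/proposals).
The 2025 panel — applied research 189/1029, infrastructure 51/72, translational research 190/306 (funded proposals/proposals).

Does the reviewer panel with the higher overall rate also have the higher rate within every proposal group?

Yes

Applied research: the external panel 264/1201 = 22.0%, the 2025 panel 189/1029 = 18.4% → the external panel
Infrastructure: the external panel 74/90 = 82.2%, the 2025 panel 51/72 = 70.8% → the external panel
Translational research: the external panel 215/307 = 70.0%, the 2025 panel 190/306 = 62.1% → the external panel
Overall: the external panel 553/1598 = 34.6%, the 2025 panel 430/1407 = 30.6% → the external panel
The external panel wins overall and in every proposal group — no reversal.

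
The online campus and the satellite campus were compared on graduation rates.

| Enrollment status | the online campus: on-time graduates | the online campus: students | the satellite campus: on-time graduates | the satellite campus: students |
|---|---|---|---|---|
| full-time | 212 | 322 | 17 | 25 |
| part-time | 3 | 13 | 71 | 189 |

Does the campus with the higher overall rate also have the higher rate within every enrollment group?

Full-time: the online campus 212/322 = 65.8%, the satellite campus 17/25 = 68.0% → the satellite campus
Part-time: the online campus 3/13 = 23.1%, the satellite campus 71/189 = 37.6% → the satellite campus
Overall: the online campus 215/335 = 64.2%, the satellite campus 88/214 = 41.1% → the online campus
The satellite campus wins each enrollment group but the online campus wins overall — the comparison reverses. The satellite campus's students skew toward part-time, which has a lower base rate.

No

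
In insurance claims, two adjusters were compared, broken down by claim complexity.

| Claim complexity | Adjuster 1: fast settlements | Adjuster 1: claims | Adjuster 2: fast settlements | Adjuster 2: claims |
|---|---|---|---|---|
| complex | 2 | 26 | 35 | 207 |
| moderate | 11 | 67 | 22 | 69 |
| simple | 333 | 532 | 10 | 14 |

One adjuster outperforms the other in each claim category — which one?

Complex: Adjuster 1 2/26 = 7.7%, Adjuster 2 35/207 = 16.9% → Adjuster 2
Moderate: Adjuster 1 11/67 = 16.4%, Adjuster 2 22/69 = 31.9% → Adjuster 2
Simple: Adjuster 1 333/532 = 62.6%, Adjuster 2 10/14 = 71.4% → Adjuster 2
Adjuster 2 has the higher rate in all 3 groups.

Adjuster 2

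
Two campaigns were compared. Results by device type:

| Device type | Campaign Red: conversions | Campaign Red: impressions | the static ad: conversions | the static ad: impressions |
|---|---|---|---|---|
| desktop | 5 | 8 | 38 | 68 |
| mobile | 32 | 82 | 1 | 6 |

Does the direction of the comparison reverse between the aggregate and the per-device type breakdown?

Desktop: Campaign Red 5/8 = 62.5%, the static ad 38/68 = 55.9% → Campaign Red
Mobile: Campaign Red 32/82 = 39.0%, the static ad 1/6 = 16.7% → Campaign Red
Overall: Campaign Red 37/90 = 41.1%, the static ad 39/74 = 52.7% → the static ad
Campaign Red wins each device group but the static ad wins overall — the comparison reverses. Campaign Red's impressions skew toward mobile, which has a lower base rate.

Yes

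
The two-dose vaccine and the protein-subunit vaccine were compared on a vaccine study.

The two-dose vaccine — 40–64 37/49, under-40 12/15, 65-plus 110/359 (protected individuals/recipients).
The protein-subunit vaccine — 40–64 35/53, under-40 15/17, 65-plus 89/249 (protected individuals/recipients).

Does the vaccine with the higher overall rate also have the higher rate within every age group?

No

40–64: the two-dose vaccine 37/49 = 75.5%, the protein-subunit vaccine 35/53 = 66.0% → the two-dose vaccine
Under-40: the two-dose vaccine 12/15 = 80.0%, the protein-subunit vaccine 15/17 = 88.2% → the protein-subunit vaccine
65-plus: the two-dose vaccine 110/359 = 30.6%, the protein-subunit vaccine 89/249 = 35.7% → the protein-subunit vaccine
Overall: the two-dose vaccine 159/423 = 37.6%, the protein-subunit vaccine 139/319 = 43.6% → the protein-subunit vaccine
Neither sweeps: the two-dose vaccine wins 1 of 3 groups, the protein-subunit vaccine wins 2. The protein-subunit vaccine wins overall but not every group — no Simpson reversal.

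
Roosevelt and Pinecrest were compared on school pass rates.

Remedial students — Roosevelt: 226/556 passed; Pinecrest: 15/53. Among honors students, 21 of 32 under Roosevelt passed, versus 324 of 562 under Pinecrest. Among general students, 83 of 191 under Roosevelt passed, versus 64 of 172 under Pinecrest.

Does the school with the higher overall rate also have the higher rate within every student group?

Remedial: Roosevelt 226/556 = 40.6%, Pinecrest 15/53 = 28.3% → Roosevelt
Honors: Roosevelt 21/32 = 65.6%, Pinecrest 324/562 = 57.7% → Roosevelt
General: Roosevelt 83/191 = 43.5%, Pinecrest 64/172 = 37.2% → Roosevelt
Overall: Roosevelt 330/779 = 42.4%, Pinecrest 403/787 = 51.2% → Pinecrest
Roosevelt wins each student group but Pinecrest wins overall — the comparison reverses. Roosevelt's students skew toward remedial, which has a lower base rate.

No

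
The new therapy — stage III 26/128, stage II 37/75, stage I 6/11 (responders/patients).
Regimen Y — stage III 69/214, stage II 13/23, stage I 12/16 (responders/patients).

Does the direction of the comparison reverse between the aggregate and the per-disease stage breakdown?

No

Stage III: the new therapy 26/128 = 20.3%, Regimen Y 69/214 = 32.2% → Regimen Y
Stage II: the new therapy 37/75 = 49.3%, Regimen Y 13/23 = 56.5% → Regimen Y
Stage I: the new therapy 6/11 = 54.5%, Regimen Y 12/16 = 75.0% → Regimen Y
Overall: the new therapy 69/214 = 32.2%, Regimen Y 94/253 = 37.2% → Regimen Y
Regimen Y wins overall and in every disease group — no reversal.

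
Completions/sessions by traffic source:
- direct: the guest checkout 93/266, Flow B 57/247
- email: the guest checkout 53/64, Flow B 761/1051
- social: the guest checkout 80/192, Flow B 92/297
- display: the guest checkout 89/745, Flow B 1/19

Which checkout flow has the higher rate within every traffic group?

Direct: the guest checkout 93/266 = 35.0%, Flow B 57/247 = 23.1% → the guest checkout
Email: the guest checkout 53/64 = 82.8%, Flow B 761/1051 = 72.4% → the guest checkout
Social: the guest checkout 80/192 = 41.7%, Flow B 92/297 = 31.0% → the guest checkout
Display: the guest checkout 89/745 = 11.9%, Flow B 1/19 = 5.3% → the guest checkout
The guest checkout has the higher rate in all 4 groups.

the guest checkout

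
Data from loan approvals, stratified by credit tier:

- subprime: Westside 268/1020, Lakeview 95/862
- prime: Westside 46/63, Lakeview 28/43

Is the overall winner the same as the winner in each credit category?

Yes

Subprime: Westside 268/1020 = 26.3%, Lakeview 95/862 = 11.0% → Westside
Prime: Westside 46/63 = 73.0%, Lakeview 28/43 = 65.1% → Westside
Overall: Westside 314/1083 = 29.0%, Lakeview 123/905 = 13.6% → Westside
Westside wins overall and in every credit group — no reversal.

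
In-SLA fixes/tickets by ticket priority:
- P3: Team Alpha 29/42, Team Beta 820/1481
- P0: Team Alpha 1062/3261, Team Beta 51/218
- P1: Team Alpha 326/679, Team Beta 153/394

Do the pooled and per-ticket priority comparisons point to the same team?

P3: Team Alpha 29/42 = 69.0%, Team Beta 820/1481 = 55.4% → Team Alpha
P0: Team Alpha 1062/3261 = 32.6%, Team Beta 51/218 = 23.4% → Team Alpha
P1: Team Alpha 326/679 = 48.0%, Team Beta 153/394 = 38.8% → Team Alpha
Overall: Team Alpha 1417/3982 = 35.6%, Team Beta 1024/2093 = 48.9% → Team Beta
Team Alpha wins each ticket group but Team Beta wins overall — the comparison reverses. Team Alpha's tickets skew toward P0, which has a lower base rate.

No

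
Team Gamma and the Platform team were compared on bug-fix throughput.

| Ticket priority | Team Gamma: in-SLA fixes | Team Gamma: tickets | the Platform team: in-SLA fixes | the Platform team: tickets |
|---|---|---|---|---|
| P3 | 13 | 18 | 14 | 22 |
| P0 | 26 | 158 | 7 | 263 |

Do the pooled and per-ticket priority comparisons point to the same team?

Yes

P3: Team Gamma 13/18 = 72.2%, the Platform team 14/22 = 63.6% → Team Gamma
P0: Team Gamma 26/158 = 16.5%, the Platform team 7/263 = 2.7% → Team Gamma
Overall: Team Gamma 39/176 = 22.2%, the Platform team 21/285 = 7.4% → Team Gamma
Team Gamma wins overall and in every ticket group — no reversal.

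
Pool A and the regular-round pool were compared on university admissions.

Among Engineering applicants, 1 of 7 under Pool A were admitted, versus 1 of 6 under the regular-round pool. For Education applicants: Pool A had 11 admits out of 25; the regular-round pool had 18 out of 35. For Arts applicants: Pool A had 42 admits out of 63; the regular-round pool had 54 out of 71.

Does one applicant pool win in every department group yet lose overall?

No

Engineering: Pool A 1/7 = 14.3%, the regular-round pool 1/6 = 16.7% → the regular-round pool
Education: Pool A 11/25 = 44.0%, the regular-round pool 18/35 = 51.4% → the regular-round pool
Arts: Pool A 42/63 = 66.7%, the regular-round pool 54/71 = 76.1% → the regular-round pool
Overall: Pool A 54/95 = 56.8%, the regular-round pool 73/112 = 65.2% → the regular-round pool
The regular-round pool wins overall and in every department group — no reversal.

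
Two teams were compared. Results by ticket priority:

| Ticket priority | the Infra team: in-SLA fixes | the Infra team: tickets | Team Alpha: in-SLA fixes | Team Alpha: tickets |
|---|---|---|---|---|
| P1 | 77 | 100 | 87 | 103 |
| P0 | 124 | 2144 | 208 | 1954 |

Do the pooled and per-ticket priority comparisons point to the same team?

Yes

P1: the Infra team 77/100 = 77.0%, Team Alpha 87/103 = 84.5% → Team Alpha
P0: the Infra team 124/2144 = 5.8%, Team Alpha 208/1954 = 10.6% → Team Alpha
Overall: the Infra team 201/2244 = 9.0%, Team Alpha 295/2057 = 14.3% → Team Alpha
Team Alpha wins overall and in every ticket group — no reversal.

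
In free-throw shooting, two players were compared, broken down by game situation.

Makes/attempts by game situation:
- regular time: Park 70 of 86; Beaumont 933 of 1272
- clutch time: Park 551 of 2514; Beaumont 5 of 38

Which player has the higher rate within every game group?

Park

Regular time: Park 70/86 = 81.4%, Beaumont 933/1272 = 73.3% → Park
Clutch time: Park 551/2514 = 21.9%, Beaumont 5/38 = 13.2% → Park
Park has the higher rate in both groups.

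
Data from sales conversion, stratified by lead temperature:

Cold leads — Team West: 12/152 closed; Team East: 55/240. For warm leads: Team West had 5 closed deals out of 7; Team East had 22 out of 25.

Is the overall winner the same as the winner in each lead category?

Cold: Team West 12/152 = 7.9%, Team East 55/240 = 22.9% → Team East
Warm: Team West 5/7 = 71.4%, Team East 22/25 = 88.0% → Team East
Overall: Team West 17/159 = 10.7%, Team East 77/265 = 29.1% → Team East
Team East wins overall and in every lead group — no reversal.

Yes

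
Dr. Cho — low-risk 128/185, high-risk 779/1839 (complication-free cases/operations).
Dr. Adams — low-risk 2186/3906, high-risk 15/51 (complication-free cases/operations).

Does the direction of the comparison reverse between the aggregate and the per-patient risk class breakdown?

Yes

Low-risk: Dr. Cho 128/185 = 69.2%, Dr. Adams 2186/3906 = 56.0% → Dr. Cho
High-risk: Dr. Cho 779/1839 = 42.4%, Dr. Adams 15/51 = 29.4% → Dr. Cho
Overall: Dr. Cho 907/2024 = 44.8%, Dr. Adams 2201/3957 = 55.6% → Dr. Adams
Dr. Cho wins each patient risk group but Dr. Adams wins overall — the comparison reverses. Dr. Cho's operations skew toward high-risk, which has a lower base rate.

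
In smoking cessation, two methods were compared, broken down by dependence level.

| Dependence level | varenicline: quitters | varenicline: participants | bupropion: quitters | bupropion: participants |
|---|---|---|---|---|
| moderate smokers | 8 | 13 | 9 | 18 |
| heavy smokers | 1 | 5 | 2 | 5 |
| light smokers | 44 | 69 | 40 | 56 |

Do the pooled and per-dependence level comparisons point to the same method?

No

Moderate smokers: varenicline 8/13 = 61.5%, bupropion 9/18 = 50.0% → varenicline
Heavy smokers: varenicline 1/5 = 20.0%, bupropion 2/5 = 40.0% → bupropion
Light smokers: varenicline 44/69 = 63.8%, bupropion 40/56 = 71.4% → bupropion
Overall: varenicline 53/87 = 60.9%, bupropion 51/79 = 64.6% → bupropion
Neither sweeps: varenicline wins 1 of 3 groups, bupropion wins 2. Bupropion wins overall but not every group — no Simpson reversal.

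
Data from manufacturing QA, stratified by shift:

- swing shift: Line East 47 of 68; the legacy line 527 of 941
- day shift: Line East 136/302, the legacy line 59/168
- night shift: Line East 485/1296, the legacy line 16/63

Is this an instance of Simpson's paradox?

Yes

Swing shift: Line East 47/68 = 69.1%, the legacy line 527/941 = 56.0% → Line East
Day shift: Line East 136/302 = 45.0%, the legacy line 59/168 = 35.1% → Line East
Night shift: Line East 485/1296 = 37.4%, the legacy line 16/63 = 25.4% → Line East
Overall: Line East 668/1666 = 40.1%, the legacy line 602/1172 = 51.4% → the legacy line
Line East wins each shift group but the legacy line wins overall — the comparison reverses. Line East's units skew toward night shift, which has a lower base rate.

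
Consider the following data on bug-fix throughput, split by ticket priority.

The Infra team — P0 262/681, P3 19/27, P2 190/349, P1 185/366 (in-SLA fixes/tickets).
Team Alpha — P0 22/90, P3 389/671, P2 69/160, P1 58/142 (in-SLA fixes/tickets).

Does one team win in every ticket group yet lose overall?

Yes

P0: the Infra team 262/681 = 38.5%, Team Alpha 22/90 = 24.4% → the Infra team
P3: the Infra team 19/27 = 70.4%, Team Alpha 389/671 = 58.0% → the Infra team
P2: the Infra team 190/349 = 54.4%, Team Alpha 69/160 = 43.1% → the Infra team
P1: the Infra team 185/366 = 50.5%, Team Alpha 58/142 = 40.8% → the Infra team
Overall: the Infra team 656/1423 = 46.1%, Team Alpha 538/1063 = 50.6% → Team Alpha
The Infra team wins each ticket group but Team Alpha wins overall — the comparison reverses. The Infra team's tickets skew toward P0, which has a lower base rate.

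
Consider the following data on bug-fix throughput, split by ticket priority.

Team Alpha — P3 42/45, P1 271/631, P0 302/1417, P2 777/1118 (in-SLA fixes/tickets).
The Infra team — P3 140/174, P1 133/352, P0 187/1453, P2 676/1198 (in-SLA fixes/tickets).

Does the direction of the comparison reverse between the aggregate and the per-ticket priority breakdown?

No

P3: Team Alpha 42/45 = 93.3%, the Infra team 140/174 = 80.5% → Team Alpha
P1: Team Alpha 271/631 = 42.9%, the Infra team 133/352 = 37.8% → Team Alpha
P0: Team Alpha 302/1417 = 21.3%, the Infra team 187/1453 = 12.9% → Team Alpha
P2: Team Alpha 777/1118 = 69.5%, the Infra team 676/1198 = 56.4% → Team Alpha
Overall: Team Alpha 1392/3211 = 43.4%, the Infra team 1136/3177 = 35.8% → Team Alpha
Team Alpha wins overall and in every ticket group — no reversal.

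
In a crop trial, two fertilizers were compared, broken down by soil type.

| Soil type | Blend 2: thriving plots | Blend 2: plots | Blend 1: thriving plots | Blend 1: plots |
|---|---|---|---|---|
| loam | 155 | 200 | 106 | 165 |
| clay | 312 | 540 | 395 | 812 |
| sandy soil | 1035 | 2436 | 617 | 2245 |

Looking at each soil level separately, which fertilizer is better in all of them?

Blend 2

Loam: Blend 2 155/200 = 77.5%, Blend 1 106/165 = 64.2% → Blend 2
Clay: Blend 2 312/540 = 57.8%, Blend 1 395/812 = 48.6% → Blend 2
Sandy soil: Blend 2 1035/2436 = 42.5%, Blend 1 617/2245 = 27.5% → Blend 2
Blend 2 has the higher rate in all 3 groups.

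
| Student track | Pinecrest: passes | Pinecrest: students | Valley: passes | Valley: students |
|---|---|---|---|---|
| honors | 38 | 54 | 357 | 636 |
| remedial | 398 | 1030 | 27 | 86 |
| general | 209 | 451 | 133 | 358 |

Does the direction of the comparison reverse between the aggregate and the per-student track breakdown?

Honors: Pinecrest 38/54 = 70.4%, Valley 357/636 = 56.1% → Pinecrest
Remedial: Pinecrest 398/1030 = 38.6%, Valley 27/86 = 31.4% → Pinecrest
General: Pinecrest 209/451 = 46.3%, Valley 133/358 = 37.2% → Pinecrest
Overall: Pinecrest 645/1535 = 42.0%, Valley 517/1080 = 47.9% → Valley
Pinecrest wins each student group but Valley wins overall — the comparison reverses. Pinecrest's students skew toward remedial, which has a lower base rate.

Yes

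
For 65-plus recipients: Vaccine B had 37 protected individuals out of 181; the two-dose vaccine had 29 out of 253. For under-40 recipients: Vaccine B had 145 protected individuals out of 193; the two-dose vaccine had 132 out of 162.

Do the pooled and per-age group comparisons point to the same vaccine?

65-plus: Vaccine B 37/181 = 20.4%, the two-dose vaccine 29/253 = 11.5% → Vaccine B
Under-40: Vaccine B 145/193 = 75.1%, the two-dose vaccine 132/162 = 81.5% → the two-dose vaccine
Overall: Vaccine B 182/374 = 48.7%, the two-dose vaccine 161/415 = 38.8% → Vaccine B
Neither sweeps: Vaccine B wins 1 of 2 groups, the two-dose vaccine wins 1. Vaccine B wins overall but not every group — no Simpson reversal.

No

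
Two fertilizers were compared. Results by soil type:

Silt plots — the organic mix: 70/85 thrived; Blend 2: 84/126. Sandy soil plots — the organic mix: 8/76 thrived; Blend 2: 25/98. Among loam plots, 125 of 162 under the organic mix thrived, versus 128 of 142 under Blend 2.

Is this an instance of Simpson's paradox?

Silt: the organic mix 70/85 = 82.4%, Blend 2 84/126 = 66.7% → the organic mix
Sandy soil: the organic mix 8/76 = 10.5%, Blend 2 25/98 = 25.5% → Blend 2
Loam: the organic mix 125/162 = 77.2%, Blend 2 128/142 = 90.1% → Blend 2
Overall: the organic mix 203/323 = 62.8%, Blend 2 237/366 = 64.8% → Blend 2
Neither sweeps: the organic mix wins 1 of 3 groups, Blend 2 wins 2. Blend 2 wins overall but not every group — no Simpson reversal.

No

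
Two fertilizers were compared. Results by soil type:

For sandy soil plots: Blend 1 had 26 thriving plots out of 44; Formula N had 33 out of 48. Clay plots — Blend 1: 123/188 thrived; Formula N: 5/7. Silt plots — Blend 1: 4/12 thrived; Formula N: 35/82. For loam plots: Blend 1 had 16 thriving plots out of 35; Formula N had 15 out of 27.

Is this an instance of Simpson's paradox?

Yes

Sandy soil: Blend 1 26/44 = 59.1%, Formula N 33/48 = 68.8% → Formula N
Clay: Blend 1 123/188 = 65.4%, Formula N 5/7 = 71.4% → Formula N
Silt: Blend 1 4/12 = 33.3%, Formula N 35/82 = 42.7% → Formula N
Loam: Blend 1 16/35 = 45.7%, Formula N 15/27 = 55.6% → Formula N
Overall: Blend 1 169/279 = 60.6%, Formula N 88/164 = 53.7% → Blend 1
Formula N wins each soil group but Blend 1 wins overall — the comparison reverses. Formula N's plots skew toward silt, which has a lower base rate.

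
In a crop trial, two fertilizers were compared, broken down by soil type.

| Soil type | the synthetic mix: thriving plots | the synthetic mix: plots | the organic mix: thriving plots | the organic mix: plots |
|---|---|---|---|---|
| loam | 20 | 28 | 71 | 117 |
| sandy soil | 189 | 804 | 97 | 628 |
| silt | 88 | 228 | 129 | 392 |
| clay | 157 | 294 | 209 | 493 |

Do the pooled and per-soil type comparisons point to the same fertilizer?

Loam: the synthetic mix 20/28 = 71.4%, the organic mix 71/117 = 60.7% → the synthetic mix
Sandy soil: the synthetic mix 189/804 = 23.5%, the organic mix 97/628 = 15.4% → the synthetic mix
Silt: the synthetic mix 88/228 = 38.6%, the organic mix 129/392 = 32.9% → the synthetic mix
Clay: the synthetic mix 157/294 = 53.4%, the organic mix 209/493 = 42.4% → the synthetic mix
Overall: the synthetic mix 454/1354 = 33.5%, the organic mix 506/1630 = 31.0% → the synthetic mix
The synthetic mix wins overall and in every soil group — no reversal.

Yes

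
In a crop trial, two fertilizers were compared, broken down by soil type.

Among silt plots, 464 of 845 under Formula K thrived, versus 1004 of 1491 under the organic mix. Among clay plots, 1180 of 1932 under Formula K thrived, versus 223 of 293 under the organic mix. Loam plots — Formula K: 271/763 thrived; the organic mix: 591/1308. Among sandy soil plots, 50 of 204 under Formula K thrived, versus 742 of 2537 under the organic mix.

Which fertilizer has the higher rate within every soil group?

Silt: Formula K 464/845 = 54.9%, the organic mix 1004/1491 = 67.3% → the organic mix
Clay: Formula K 1180/1932 = 61.1%, the organic mix 223/293 = 76.1% → the organic mix
Loam: Formula K 271/763 = 35.5%, the organic mix 591/1308 = 45.2% → the organic mix
Sandy soil: Formula K 50/204 = 24.5%, the organic mix 742/2537 = 29.2% → the organic mix
The organic mix has the higher rate in all 4 groups.

the organic mix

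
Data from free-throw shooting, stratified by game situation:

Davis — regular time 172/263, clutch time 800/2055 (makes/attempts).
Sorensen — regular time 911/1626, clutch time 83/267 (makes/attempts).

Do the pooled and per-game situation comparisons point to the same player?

Regular time: Davis 172/263 = 65.4%, Sorensen 911/1626 = 56.0% → Davis
Clutch time: Davis 800/2055 = 38.9%, Sorensen 83/267 = 31.1% → Davis
Overall: Davis 972/2318 = 41.9%, Sorensen 994/1893 = 52.5% → Sorensen
Davis wins each game group but Sorensen wins overall — the comparison reverses. Davis's attempts skew toward clutch time, which has a lower base rate.

No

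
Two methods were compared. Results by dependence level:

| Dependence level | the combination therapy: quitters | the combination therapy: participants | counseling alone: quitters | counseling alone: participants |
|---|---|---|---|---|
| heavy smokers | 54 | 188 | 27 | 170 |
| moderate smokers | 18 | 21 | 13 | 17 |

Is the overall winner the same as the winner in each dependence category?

Yes

Heavy smokers: the combination therapy 54/188 = 28.7%, counseling alone 27/170 = 15.9% → the combination therapy
Moderate smokers: the combination therapy 18/21 = 85.7%, counseling alone 13/17 = 76.5% → the combination therapy
Overall: the combination therapy 72/209 = 34.4%, counseling alone 40/187 = 21.4% → the combination therapy
The combination therapy wins overall and in every dependence group — no reversal.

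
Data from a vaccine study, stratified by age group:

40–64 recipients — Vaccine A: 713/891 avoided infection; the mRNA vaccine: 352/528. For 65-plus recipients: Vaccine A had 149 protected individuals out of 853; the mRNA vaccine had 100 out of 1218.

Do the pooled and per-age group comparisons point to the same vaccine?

Yes

40–64: Vaccine A 713/891 = 80.0%, the mRNA vaccine 352/528 = 66.7% → Vaccine A
65-plus: Vaccine A 149/853 = 17.5%, the mRNA vaccine 100/1218 = 8.2% → Vaccine A
Overall: Vaccine A 862/1744 = 49.4%, the mRNA vaccine 452/1746 = 25.9% → Vaccine A
Vaccine A wins overall and in every age group — no reversal.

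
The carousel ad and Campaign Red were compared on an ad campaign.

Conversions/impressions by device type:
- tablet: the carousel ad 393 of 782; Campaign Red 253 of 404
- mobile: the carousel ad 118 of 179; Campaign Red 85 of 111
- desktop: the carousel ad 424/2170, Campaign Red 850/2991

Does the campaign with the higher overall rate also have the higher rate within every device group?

Yes

Tablet: the carousel ad 393/782 = 50.3%, Campaign Red 253/404 = 62.6% → Campaign Red
Mobile: the carousel ad 118/179 = 65.9%, Campaign Red 85/111 = 76.6% → Campaign Red
Desktop: the carousel ad 424/2170 = 19.5%, Campaign Red 850/2991 = 28.4% → Campaign Red
Overall: the carousel ad 935/3131 = 29.9%, Campaign Red 1188/3506 = 33.9% → Campaign Red
Campaign Red wins overall and in every device group — no reversal.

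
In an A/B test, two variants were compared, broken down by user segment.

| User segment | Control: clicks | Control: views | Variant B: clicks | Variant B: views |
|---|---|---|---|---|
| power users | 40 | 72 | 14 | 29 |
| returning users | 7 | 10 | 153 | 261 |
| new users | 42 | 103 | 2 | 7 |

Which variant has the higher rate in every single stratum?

Control

Power users: Control 40/72 = 55.6%, Variant B 14/29 = 48.3% → Control
Returning users: Control 7/10 = 70.0%, Variant B 153/261 = 58.6% → Control
New users: Control 42/103 = 40.8%, Variant B 2/7 = 28.6% → Control
Control has the higher rate in all 3 groups.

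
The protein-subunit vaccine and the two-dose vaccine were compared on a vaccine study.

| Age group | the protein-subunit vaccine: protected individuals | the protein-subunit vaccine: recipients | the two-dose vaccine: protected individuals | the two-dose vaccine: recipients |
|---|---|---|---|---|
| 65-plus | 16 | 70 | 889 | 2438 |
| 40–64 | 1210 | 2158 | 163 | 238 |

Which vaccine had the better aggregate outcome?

65-plus: the protein-subunit vaccine 16/70 = 22.9%, the two-dose vaccine 889/2438 = 36.5% → the two-dose vaccine
40–64: the protein-subunit vaccine 1210/2158 = 56.1%, the two-dose vaccine 163/238 = 68.5% → the two-dose vaccine
Overall: the protein-subunit vaccine 1226/2228 = 55.0%, the two-dose vaccine 1052/2676 = 39.3% → the protein-subunit vaccine
(The two-dose vaccine wins every age group but the protein-subunit vaccine wins overall — the two-dose vaccine's recipients skew toward the low-rate 65-plus group.)

the protein-subunit vaccine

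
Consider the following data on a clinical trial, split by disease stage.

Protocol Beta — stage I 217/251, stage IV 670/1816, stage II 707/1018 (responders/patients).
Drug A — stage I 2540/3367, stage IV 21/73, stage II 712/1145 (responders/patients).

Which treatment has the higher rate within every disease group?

Protocol Beta

Stage I: Protocol Beta 217/251 = 86.5%, Drug A 2540/3367 = 75.4% → Protocol Beta
Stage IV: Protocol Beta 670/1816 = 36.9%, Drug A 21/73 = 28.8% → Protocol Beta
Stage II: Protocol Beta 707/1018 = 69.4%, Drug A 712/1145 = 62.2% → Protocol Beta
Protocol Beta has the higher rate in all 3 groups.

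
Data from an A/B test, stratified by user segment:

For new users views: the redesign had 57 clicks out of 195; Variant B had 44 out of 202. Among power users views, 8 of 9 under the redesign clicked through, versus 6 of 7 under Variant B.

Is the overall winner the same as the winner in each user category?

Yes

New users: the redesign 57/195 = 29.2%, Variant B 44/202 = 21.8% → the redesign
Power users: the redesign 8/9 = 88.9%, Variant B 6/7 = 85.7% → the redesign
Overall: the redesign 65/204 = 31.9%, Variant B 50/209 = 23.9% → the redesign
The redesign wins overall and in every user group — no reversal.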